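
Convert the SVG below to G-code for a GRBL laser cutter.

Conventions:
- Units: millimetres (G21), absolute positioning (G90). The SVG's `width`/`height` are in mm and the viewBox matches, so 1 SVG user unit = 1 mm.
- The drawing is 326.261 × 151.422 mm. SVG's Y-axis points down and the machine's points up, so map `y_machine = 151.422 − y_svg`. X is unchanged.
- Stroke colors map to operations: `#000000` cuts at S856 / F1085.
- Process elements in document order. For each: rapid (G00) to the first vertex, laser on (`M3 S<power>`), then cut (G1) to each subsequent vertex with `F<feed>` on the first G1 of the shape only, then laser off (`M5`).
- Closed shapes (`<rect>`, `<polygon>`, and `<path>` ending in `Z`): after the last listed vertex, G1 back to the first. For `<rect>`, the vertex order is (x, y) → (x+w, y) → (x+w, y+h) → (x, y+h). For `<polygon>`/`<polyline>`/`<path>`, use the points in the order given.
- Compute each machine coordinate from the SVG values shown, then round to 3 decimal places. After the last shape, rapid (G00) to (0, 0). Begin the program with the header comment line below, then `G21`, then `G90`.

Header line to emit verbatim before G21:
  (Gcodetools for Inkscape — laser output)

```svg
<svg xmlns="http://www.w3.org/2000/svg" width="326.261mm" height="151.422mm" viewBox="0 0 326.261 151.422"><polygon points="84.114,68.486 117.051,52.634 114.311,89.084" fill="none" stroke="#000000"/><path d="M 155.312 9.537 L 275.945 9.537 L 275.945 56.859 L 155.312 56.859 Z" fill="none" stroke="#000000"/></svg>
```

viewBox `0 0 326.261 151.422` with mm width/height → 1 unit = 1 mm. Flip: y_m = 151.422 − y_svg.

**Shape 1** — `<polygon>` regular polygon, stroke `#000000` → cut (S856, F1085). Machine vertices: (84.114,82.936) → (117.051,98.788) → (114.311,62.338) → (84.114,82.936). Closed: final G1 returns to the first vertex.

**Shape 2** — `<path>` rectangle, stroke `#000000` → cut (S856, F1085). Machine vertices: (155.312,141.885) → (275.945,141.885) → (275.945,94.563) → (155.312,94.563) → (155.312,141.885). Closed: final G1 returns to the first vertex.

(Gcodetools for Inkscape — laser output)
G21
G90
G00 X84.114 Y82.936
M3 S856
G1 X117.051 Y98.788 F1085
G1 X114.311 Y62.338
G1 X84.114 Y82.936
M5
G00 X155.312 Y141.885
M3 S856
G1 X275.945 Y141.885 F1085
G1 X275.945 Y94.563
G1 X155.312 Y94.563
G1 X155.312 Y141.885
M5
G00 X0.000 Y0.000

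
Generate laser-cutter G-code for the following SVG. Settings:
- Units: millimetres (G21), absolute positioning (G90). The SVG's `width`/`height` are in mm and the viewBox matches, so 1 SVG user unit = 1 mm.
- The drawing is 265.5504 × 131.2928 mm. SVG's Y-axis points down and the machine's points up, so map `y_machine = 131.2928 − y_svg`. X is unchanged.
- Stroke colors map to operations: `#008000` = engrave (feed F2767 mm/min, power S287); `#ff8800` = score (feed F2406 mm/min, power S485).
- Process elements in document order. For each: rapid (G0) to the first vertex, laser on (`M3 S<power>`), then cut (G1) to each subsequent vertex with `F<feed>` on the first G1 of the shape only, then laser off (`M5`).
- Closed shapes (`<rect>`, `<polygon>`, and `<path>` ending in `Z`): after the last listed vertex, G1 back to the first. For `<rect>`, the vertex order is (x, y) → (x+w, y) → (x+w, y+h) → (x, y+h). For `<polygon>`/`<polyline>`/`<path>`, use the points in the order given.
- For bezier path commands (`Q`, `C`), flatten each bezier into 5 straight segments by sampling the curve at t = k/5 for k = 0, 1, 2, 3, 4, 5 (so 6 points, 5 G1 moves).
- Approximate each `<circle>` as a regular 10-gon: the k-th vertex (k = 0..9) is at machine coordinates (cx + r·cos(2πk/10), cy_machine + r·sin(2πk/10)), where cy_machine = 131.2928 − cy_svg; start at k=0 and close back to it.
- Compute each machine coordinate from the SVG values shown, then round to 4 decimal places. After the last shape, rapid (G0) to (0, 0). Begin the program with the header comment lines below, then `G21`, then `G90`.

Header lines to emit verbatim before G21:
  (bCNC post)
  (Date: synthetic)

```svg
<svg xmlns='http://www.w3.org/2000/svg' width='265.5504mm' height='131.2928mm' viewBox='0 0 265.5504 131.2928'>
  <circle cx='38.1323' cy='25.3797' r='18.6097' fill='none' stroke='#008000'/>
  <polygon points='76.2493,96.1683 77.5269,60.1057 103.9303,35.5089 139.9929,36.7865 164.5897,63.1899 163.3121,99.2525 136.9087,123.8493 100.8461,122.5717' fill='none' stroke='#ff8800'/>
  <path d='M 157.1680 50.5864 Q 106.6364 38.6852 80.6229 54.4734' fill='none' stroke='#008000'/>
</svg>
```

viewBox `0 0 265.5504 131.2928` with mm width/height → 1 unit = 1 mm. Flip: y_m = 131.2928 − y_svg.

**Shape 1** — `<circle>` circle, stroke `#008000` → engrave (S287, F2767). Machine vertices: (56.7420,105.9131) → (53.1879,116.8516) → (43.8830,123.6120) → (32.3816,123.6120) → (23.0767,116.8516) → (19.5226,105.9131) → (23.0767,94.9746) → (32.3816,88.2142) → (43.8830,88.2142) → (53.1879,94.9746) → (56.7420,105.9131). Closed: final G1 returns to the first vertex.

**Shape 2** — `<polygon>` regular polygon, stroke `#ff8800` → score (S485, F2406). Machine vertices: (76.2493,35.1245) → (77.5269,71.1871) → (103.9303,95.7839) → (139.9929,94.5063) → (164.5897,68.1029) → (163.3121,32.0403) → (136.9087,7.4435) → (100.8461,8.7211) → (76.2493,35.1245). Closed: final G1 returns to the first vertex.

**Shape 3** — `<path>` quadratic bezier, stroke `#008000` → engrave (S287, F2767). Control points (SVG): P0=(157.1680,50.5864), P1=(106.6364,38.6852), P2=(80.6229,54.4734); sampled at t=k/5. Machine vertices: (157.1680,80.7064) → (137.9361,84.3593) → (120.6656,85.7971) → (105.3566,85.0197) → (92.0090,82.0271) → (80.6229,76.8194). Open path.

(bCNC post)
(Date: synthetic)
G21
G90
G0 X56.7420 Y105.9131
M3 S287
G1 X53.1879 Y116.8516 F2767
G1 X43.8830 Y123.6120
G1 X32.3816 Y123.6120
G1 X23.0767 Y116.8516
G1 X19.5226 Y105.9131
G1 X23.0767 Y94.9746
G1 X32.3816 Y88.2142
G1 X43.8830 Y88.2142
G1 X53.1879 Y94.9746
G1 X56.7420 Y105.9131
M5
G0 X76.2493 Y35.1245
M3 S485
G1 X77.5269 Y71.1871 F2406
G1 X103.9303 Y95.7839
G1 X139.9929 Y94.5063
G1 X164.5897 Y68.1029
G1 X163.3121 Y32.0403
G1 X136.9087 Y7.4435
G1 X100.8461 Y8.7211
G1 X76.2493 Y35.1245
M5
G0 X157.1680 Y80.7064
M3 S287
G1 X137.9361 Y84.3593 F2767
G1 X120.6656 Y85.7971
G1 X105.3566 Y85.0197
G1 X92.0090 Y82.0271
G1 X80.6229 Y76.8194
M5
G0 X0.0000 Y0.0000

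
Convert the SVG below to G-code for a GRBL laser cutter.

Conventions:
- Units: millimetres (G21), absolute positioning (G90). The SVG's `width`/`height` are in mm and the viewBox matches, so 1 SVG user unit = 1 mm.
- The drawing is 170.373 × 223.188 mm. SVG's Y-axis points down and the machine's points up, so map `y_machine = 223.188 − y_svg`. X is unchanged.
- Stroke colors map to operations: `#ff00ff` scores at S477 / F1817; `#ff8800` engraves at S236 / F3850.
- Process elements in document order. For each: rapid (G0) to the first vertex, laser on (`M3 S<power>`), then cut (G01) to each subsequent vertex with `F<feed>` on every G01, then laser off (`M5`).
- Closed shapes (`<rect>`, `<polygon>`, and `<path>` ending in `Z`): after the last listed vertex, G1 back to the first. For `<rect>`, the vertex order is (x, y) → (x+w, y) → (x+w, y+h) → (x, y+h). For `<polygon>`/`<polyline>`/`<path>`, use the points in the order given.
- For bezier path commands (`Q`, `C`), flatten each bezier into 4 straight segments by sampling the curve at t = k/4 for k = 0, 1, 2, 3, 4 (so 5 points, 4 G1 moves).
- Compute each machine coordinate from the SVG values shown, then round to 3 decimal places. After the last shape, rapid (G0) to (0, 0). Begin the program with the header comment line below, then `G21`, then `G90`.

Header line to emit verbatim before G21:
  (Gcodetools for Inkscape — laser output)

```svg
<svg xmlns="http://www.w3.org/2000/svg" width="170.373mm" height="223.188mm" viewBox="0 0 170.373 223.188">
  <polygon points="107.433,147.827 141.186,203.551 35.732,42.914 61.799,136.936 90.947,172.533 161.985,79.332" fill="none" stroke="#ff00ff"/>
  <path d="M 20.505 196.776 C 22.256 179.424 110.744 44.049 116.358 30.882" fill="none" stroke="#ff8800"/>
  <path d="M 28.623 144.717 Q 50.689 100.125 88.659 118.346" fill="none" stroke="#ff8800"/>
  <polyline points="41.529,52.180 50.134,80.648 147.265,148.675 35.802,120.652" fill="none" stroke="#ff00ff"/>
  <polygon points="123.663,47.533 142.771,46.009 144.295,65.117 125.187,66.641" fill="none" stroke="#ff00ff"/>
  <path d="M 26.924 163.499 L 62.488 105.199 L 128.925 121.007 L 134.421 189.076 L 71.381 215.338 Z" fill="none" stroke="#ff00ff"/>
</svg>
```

1 u = 1 mm; y_m = 223.188 − y.

[1] `<polygon>` closed polygon, #ff00ff→score S477 F1817: (107.433,75.361) → (141.186,19.637) → (35.732,180.274) → (61.799,86.252) → (90.947,50.655) → (161.985,143.856) → (107.433,75.361) (closed)

[2] `<path>` cubic bezier, #ff8800→engrave S236 F3850: (20.505,26.412) → (35.431,57.802) → (66.983,110.928) → (99.259,163.270) → (116.358,192.306)

[3] `<path>` quadratic bezier, #ff8800→engrave S236 F3850: (28.623,78.471) → (40.650,96.841) → (54.665,107.360) → (70.668,110.027) → (88.659,104.842)

[4] `<polyline>` open polyline, #ff00ff→score S477 F1817: (41.529,171.008) → (50.134,142.540) → (147.265,74.513) → (35.802,102.536)

[5] `<polygon>` regular polygon, #ff00ff→score S477 F1817: (123.663,175.655) → (142.771,177.179) → (144.295,158.071) → (125.187,156.547) → (123.663,175.655) (closed)

[6] `<path>` regular polygon, #ff00ff→score S477 F1817: (26.924,59.689) → (62.488,117.989) → (128.925,102.181) → (134.421,34.112) → (71.381,7.850) → (26.924,59.689) (closed)

(Gcodetools for Inkscape — laser output)
G21
G90
G0 X107.433 Y75.361
M3 S477
G01 X141.186 Y19.637 F1817
G01 X35.732 Y180.274 F1817
G01 X61.799 Y86.252 F1817
G01 X90.947 Y50.655 F1817
G01 X161.985 Y143.856 F1817
G01 X107.433 Y75.361 F1817
M5
G0 X20.505 Y26.412
M3 S236
G01 X35.431 Y57.802 F3850
G01 X66.983 Y110.928 F3850
G01 X99.259 Y163.270 F3850
G01 X116.358 Y192.306 F3850
M5
G0 X28.623 Y78.471
M3 S236
G01 X40.650 Y96.841 F3850
G01 X54.665 Y107.360 F3850
G01 X70.668 Y110.027 F3850
G01 X88.659 Y104.842 F3850
M5
G0 X41.529 Y171.008
M3 S477
G01 X50.134 Y142.540 F1817
G01 X147.265 Y74.513 F1817
G01 X35.802 Y102.536 F1817
M5
G0 X123.663 Y175.655
M3 S477
G01 X142.771 Y177.179 F1817
G01 X144.295 Y158.071 F1817
G01 X125.187 Y156.547 F1817
G01 X123.663 Y175.655 F1817
M5
G0 X26.924 Y59.689
M3 S477
G01 X62.488 Y117.989 F1817
G01 X128.925 Y102.181 F1817
G01 X134.421 Y34.112 F1817
G01 X71.381 Y7.850 F1817
G01 X26.924 Y59.689 F1817
M5
G0 X0.000 Y0.000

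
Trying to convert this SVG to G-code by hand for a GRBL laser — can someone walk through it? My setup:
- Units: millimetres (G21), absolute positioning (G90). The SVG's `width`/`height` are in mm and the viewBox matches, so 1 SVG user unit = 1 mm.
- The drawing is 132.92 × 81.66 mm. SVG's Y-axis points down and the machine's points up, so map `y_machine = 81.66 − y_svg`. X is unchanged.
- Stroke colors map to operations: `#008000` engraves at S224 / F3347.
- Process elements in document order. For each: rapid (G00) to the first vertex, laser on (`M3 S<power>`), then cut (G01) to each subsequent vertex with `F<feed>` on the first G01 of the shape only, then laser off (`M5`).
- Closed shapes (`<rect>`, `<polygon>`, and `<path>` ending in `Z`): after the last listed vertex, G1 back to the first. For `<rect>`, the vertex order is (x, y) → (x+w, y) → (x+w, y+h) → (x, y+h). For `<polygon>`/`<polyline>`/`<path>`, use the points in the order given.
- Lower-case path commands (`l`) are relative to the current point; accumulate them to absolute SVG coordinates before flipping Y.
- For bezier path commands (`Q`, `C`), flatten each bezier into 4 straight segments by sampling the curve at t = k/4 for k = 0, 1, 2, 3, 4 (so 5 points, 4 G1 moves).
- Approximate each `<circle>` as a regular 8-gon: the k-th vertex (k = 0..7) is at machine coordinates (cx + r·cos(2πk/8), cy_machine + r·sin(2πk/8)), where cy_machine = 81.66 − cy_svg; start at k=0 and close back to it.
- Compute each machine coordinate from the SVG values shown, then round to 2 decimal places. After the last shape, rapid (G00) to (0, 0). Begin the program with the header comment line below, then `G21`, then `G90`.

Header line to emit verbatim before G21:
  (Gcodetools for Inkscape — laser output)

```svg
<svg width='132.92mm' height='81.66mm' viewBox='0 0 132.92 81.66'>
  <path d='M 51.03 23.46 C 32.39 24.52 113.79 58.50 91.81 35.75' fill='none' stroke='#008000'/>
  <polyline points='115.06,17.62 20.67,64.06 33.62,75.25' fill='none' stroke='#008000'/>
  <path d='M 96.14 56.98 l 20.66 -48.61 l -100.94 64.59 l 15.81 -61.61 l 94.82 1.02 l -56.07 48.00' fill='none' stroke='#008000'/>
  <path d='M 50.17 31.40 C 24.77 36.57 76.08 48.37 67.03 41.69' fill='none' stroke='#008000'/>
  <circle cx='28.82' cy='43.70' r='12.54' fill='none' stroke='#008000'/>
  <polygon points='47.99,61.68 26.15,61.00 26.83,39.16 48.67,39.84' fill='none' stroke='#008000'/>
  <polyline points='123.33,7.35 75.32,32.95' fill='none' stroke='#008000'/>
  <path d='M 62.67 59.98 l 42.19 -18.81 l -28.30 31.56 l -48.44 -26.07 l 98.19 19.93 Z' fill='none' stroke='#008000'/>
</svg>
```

viewBox `0 0 132.92 81.66` with mm width/height → 1 unit = 1 mm. Flip: y_m = 81.66 − y_svg.

**Shape 1** — `<path>` cubic bezier, stroke `#008000` → engrave (S224, F3347). Control points (SVG): P0=(51.03,23.46), P1=(32.39,24.52), P2=(113.79,58.50), P3=(91.81,35.75); sampled at t=k/4. Machine vertices: (51.03,58.20) → (52.63,52.63) → (72.67,43.13) → (92.09,38.08) → (91.81,45.91). Open path.

**Shape 2** — `<polyline>` open polyline, stroke `#008000` → engrave (S224, F3347). Machine vertices: (115.06,64.04) → (20.67,17.60) → (33.62,6.41). Open path.

**Shape 3** — `<path>` open polyline, stroke `#008000` → engrave (S224, F3347). Machine vertices: (96.14,24.68) → (116.80,73.29) → (15.86,8.70) → (31.67,70.31) → (126.49,69.29) → (70.42,21.29). Open path.

**Shape 4** — `<path>` cubic bezier, stroke `#008000` → engrave (S224, F3347). Control points (SVG): P0=(50.17,31.40), P1=(24.77,36.57), P2=(76.08,48.37), P3=(67.03,41.69); sampled at t=k/4. Machine vertices: (50.17,50.26) → (43.36,45.53) → (52.47,40.67) → (64.64,38.03) → (67.03,39.97). Open path.

**Shape 5** — `<circle>` circle, stroke `#008000` → engrave (S224, F3347). Machine vertices: (41.36,37.96) → (37.69,46.83) → (28.82,50.50) → (19.95,46.83) → (16.28,37.96) → (19.95,29.09) → (28.82,25.42) → (37.69,29.09) → (41.36,37.96). Closed: final G1 returns to the first vertex.

**Shape 6** — `<polygon>` regular polygon, stroke `#008000` → engrave (S224, F3347). Machine vertices: (47.99,19.98) → (26.15,20.66) → (26.83,42.50) → (48.67,41.82) → (47.99,19.98). Closed: final G1 returns to the first vertex.

**Shape 7** — `<polyline>` line segment, stroke `#008000` → engrave (S224, F3347). Machine vertices: (123.33,74.31) → (75.32,48.71). Open path.

**Shape 8** — `<path>` closed polygon, stroke `#008000` → engrave (S224, F3347). Machine vertices: (62.67,21.68) → (104.86,40.49) → (76.56,8.93) → (28.12,35.00) → (126.31,15.07) → (62.67,21.68). Closed: final G1 returns to the first vertex.

(Gcodetools for Inkscape — laser output)
G21
G90
G00 X51.03 Y58.20
M3 S224
G01 X52.63 Y52.63 F3347
G01 X72.67 Y43.13
G01 X92.09 Y38.08
G01 X91.81 Y45.91
M5
G00 X115.06 Y64.04
M3 S224
G01 X20.67 Y17.60 F3347
G01 X33.62 Y6.41
M5
G00 X96.14 Y24.68
M3 S224
G01 X116.80 Y73.29 F3347
G01 X15.86 Y8.70
G01 X31.67 Y70.31
G01 X126.49 Y69.29
G01 X70.42 Y21.29
M5
G00 X50.17 Y50.26
M3 S224
G01 X43.36 Y45.53 F3347
G01 X52.47 Y40.67
G01 X64.64 Y38.03
G01 X67.03 Y39.97
M5
G00 X41.36 Y37.96
M3 S224
G01 X37.69 Y46.83 F3347
G01 X28.82 Y50.50
G01 X19.95 Y46.83
G01 X16.28 Y37.96
G01 X19.95 Y29.09
G01 X28.82 Y25.42
G01 X37.69 Y29.09
G01 X41.36 Y37.96
M5
G00 X47.99 Y19.98
M3 S224
G01 X26.15 Y20.66 F3347
G01 X26.83 Y42.50
G01 X48.67 Y41.82
G01 X47.99 Y19.98
M5
G00 X123.33 Y74.31
M3 S224
G01 X75.32 Y48.71 F3347
M5
G00 X62.67 Y21.68
M3 S224
G01 X104.86 Y40.49 F3347
G01 X76.56 Y8.93
G01 X28.12 Y35.00
G01 X126.31 Y15.07
G01 X62.67 Y21.68
M5
G00 X0.00 Y0.00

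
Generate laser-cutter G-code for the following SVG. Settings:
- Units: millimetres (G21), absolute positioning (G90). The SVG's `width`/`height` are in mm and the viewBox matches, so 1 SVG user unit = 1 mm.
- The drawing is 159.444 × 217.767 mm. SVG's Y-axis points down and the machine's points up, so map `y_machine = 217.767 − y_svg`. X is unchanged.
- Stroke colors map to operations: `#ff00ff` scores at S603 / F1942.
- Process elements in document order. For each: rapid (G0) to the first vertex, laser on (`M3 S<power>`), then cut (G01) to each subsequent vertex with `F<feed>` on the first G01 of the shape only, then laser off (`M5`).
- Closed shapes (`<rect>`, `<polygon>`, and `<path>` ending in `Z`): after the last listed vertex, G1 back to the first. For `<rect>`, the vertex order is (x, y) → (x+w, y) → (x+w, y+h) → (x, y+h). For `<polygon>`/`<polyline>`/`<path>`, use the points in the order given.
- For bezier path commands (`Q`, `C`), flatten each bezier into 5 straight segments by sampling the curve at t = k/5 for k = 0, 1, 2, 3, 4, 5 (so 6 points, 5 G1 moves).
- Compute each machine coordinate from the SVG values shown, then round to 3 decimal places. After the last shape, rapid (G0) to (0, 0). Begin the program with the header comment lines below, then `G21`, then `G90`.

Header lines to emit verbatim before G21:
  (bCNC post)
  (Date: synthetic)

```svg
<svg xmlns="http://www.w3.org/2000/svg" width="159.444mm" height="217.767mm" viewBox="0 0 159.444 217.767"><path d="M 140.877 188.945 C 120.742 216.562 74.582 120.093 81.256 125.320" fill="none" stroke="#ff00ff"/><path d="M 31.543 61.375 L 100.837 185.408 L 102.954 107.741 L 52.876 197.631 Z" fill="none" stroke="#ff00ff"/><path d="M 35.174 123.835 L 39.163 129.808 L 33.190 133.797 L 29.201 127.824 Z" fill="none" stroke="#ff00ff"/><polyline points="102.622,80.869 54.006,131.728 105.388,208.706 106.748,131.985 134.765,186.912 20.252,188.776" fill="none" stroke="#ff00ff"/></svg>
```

(bCNC post)
(Date: synthetic)
G21
G90
G0 X140.877 Y28.822
M3 S603
G01 X126.304 Y25.336 F1942
G01 X109.270 Y40.793
G01 X93.561 Y64.355
G01 X82.961 Y85.186
G01 X81.256 Y92.447
M5
G0 X31.543 Y156.392
M3 S603
G01 X100.837 Y32.359 F1942
G01 X102.954 Y110.026
G01 X52.876 Y20.136
G01 X31.543 Y156.392
M5
G0 X35.174 Y93.932
M3 S603
G01 X39.163 Y87.959 F1942
G01 X33.190 Y83.970
G01 X29.201 Y89.943
G01 X35.174 Y93.932
M5
G0 X102.622 Y136.898
M3 S603
G01 X54.006 Y86.039 F1942
G01 X105.388 Y9.061
G01 X106.748 Y85.782
G01 X134.765 Y30.855
G01 X20.252 Y28.991
M5
G0 X0.000 Y0.000

Since the viewBox matches the mm dimensions, user units are millimetres directly. The only transform is the Y-flip y_m = 217.767 − y_svg.

Shape 1 is a cubic bezier drawn with `<path>`. Its stroke #ff00ff means score at S603, F1942. After flipping Y the toolpath is (140.877,28.822) → (126.304,25.336) → (109.270,40.793) → (93.561,64.355) → (82.961,85.186) → (81.256,92.447).

Shape 2 is a closed polygon drawn with `<path>`. Its stroke #ff00ff means score at S603, F1942. After flipping Y the toolpath is (31.543,156.392) → (100.837,32.359) → (102.954,110.026) → (52.876,20.136) → (31.543,156.392), returning to the start.

Shape 3 is a regular polygon drawn with `<path>`. Its stroke #ff00ff means score at S603, F1942. After flipping Y the toolpath is (35.174,93.932) → (39.163,87.959) → (33.190,83.970) → (29.201,89.943) → (35.174,93.932), returning to the start.

Shape 4 is a open polyline drawn with `<polyline>`. Its stroke #ff00ff means score at S603, F1942. After flipping Y the toolpath is (102.622,136.898) → (54.006,86.039) → (105.388,9.061) → (106.748,85.782) → (134.765,30.855) → (20.252,28.991).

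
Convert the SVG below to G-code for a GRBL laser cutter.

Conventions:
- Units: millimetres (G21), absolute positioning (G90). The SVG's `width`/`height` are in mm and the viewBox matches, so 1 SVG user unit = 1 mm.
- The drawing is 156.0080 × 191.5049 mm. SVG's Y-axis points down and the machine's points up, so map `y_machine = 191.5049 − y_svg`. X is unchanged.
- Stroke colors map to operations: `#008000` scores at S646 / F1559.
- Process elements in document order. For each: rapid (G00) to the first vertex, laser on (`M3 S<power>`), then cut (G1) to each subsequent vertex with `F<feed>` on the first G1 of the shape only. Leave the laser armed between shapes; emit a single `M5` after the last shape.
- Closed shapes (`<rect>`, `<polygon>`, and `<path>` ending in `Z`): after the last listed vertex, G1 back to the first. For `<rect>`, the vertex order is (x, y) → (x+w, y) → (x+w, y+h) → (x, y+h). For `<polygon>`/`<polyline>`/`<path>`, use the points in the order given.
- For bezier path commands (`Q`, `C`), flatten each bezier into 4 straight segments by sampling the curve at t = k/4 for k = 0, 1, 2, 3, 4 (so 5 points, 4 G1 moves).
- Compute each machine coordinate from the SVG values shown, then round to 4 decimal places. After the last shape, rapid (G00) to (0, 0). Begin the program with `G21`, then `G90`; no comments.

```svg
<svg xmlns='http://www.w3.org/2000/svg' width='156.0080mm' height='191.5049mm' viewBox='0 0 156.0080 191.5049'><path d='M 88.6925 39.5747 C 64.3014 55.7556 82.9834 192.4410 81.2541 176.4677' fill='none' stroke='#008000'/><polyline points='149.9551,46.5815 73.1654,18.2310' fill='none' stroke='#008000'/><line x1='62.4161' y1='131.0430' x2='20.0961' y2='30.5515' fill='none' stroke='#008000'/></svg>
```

1 u = 1 mm; y_m = 191.5049 − y.

[1] `<path>` cubic bezier, #008000→score S646 F1559: (88.6925,151.9302) → (77.4834,121.4681) → (76.4751,71.4259) → (79.7159,27.4126) → (81.2541,15.0372)

[2] `<polyline>` line segment, #008000→score S646 F1559: (149.9551,144.9234) → (73.1654,173.2739)

[3] `<line>` line segment, #008000→score S646 F1559: (62.4161,60.4619) → (20.0961,160.9534)

G21
G90
G00 X88.6925 Y151.9302
M3 S646
G1 X77.4834 Y121.4681 F1559
G1 X76.4751 Y71.4259
G1 X79.7159 Y27.4126
G1 X81.2541 Y15.0372
G00 X149.9551 Y144.9234
M3 S646
G1 X73.1654 Y173.2739 F1559
G00 X62.4161 Y60.4619
M3 S646
G1 X20.0961 Y160.9534 F1559
M5
G00 X0.0000 Y0.0000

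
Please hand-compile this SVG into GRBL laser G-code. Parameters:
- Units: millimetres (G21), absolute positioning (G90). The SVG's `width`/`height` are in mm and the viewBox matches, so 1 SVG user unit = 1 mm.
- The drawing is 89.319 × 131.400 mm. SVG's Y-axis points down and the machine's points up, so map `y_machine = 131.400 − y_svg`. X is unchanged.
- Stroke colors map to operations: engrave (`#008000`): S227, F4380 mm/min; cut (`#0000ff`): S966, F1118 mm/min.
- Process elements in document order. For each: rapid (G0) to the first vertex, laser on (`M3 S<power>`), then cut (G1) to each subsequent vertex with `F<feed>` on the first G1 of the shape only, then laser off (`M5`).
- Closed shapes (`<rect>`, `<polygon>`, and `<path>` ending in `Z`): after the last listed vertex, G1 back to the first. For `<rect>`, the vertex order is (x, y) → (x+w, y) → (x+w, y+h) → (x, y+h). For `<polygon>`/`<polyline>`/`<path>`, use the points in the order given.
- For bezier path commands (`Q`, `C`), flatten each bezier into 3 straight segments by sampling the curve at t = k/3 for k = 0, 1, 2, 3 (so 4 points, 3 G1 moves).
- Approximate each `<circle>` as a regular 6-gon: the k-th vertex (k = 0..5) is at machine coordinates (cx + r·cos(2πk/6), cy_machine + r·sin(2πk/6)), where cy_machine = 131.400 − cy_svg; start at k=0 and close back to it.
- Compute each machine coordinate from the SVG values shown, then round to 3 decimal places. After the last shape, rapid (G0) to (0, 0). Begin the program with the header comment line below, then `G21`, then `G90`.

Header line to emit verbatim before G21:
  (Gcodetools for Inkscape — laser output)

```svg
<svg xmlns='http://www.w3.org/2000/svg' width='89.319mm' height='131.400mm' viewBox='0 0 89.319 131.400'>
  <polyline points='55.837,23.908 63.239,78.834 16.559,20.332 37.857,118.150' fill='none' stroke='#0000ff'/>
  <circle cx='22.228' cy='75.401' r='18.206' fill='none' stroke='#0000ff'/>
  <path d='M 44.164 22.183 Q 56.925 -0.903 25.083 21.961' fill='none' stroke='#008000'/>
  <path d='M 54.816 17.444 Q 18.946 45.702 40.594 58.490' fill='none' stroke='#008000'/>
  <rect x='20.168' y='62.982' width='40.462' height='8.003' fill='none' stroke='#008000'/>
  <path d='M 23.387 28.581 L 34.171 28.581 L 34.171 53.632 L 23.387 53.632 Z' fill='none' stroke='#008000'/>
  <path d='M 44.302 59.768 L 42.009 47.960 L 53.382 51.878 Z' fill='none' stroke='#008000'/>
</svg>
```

viewBox `0 0 89.319 131.400` with mm width/height → 1 unit = 1 mm. Flip: y_m = 131.400 − y_svg.

**Shape 1** — `<polyline>` open polyline, stroke `#0000ff` → cut (S966, F1118). Machine vertices: (55.837,107.492) → (63.239,52.566) → (16.559,111.068) → (37.857,13.250). Open path.

**Shape 2** — `<circle>` circle, stroke `#0000ff` → cut (S966, F1118). Machine vertices: (40.434,55.999) → (31.331,71.766) → (13.125,71.766) → (4.022,55.999) → (13.125,40.232) → (31.331,40.232) → (40.434,55.999). Closed: final G1 returns to the first vertex.

**Shape 3** — `<path>` quadratic bezier, stroke `#008000` → engrave (S227, F4380). Control points (SVG): P0=(44.164,22.183), P1=(56.925,-0.903), P2=(25.083,21.961); sampled at t=k/3. Machine vertices: (44.164,109.217) → (47.715,119.502) → (41.355,119.576) → (25.083,109.439). Open path.

**Shape 4** — `<path>` quadratic bezier, stroke `#008000` → engrave (S227, F4380). Control points (SVG): P0=(54.816,17.444), P1=(18.946,45.702), P2=(40.594,58.490); sampled at t=k/3. Machine vertices: (54.816,113.956) → (37.294,96.836) → (32.553,83.154) → (40.594,72.910). Open path.

**Shape 5** — `<rect>` rectangle, stroke `#008000` → engrave (S227, F4380). Machine vertices: (20.168,68.418) → (60.630,68.418) → (60.630,60.415) → (20.168,60.415) → (20.168,68.418). Closed: final G1 returns to the first vertex.

**Shape 6** — `<path>` rectangle, stroke `#008000` → engrave (S227, F4380). Machine vertices: (23.387,102.819) → (34.171,102.819) → (34.171,77.768) → (23.387,77.768) → (23.387,102.819). Closed: final G1 returns to the first vertex.

**Shape 7** — `<path>` regular polygon, stroke `#008000` → engrave (S227, F4380). Machine vertices: (44.302,71.632) → (42.009,83.440) → (53.382,79.522) → (44.302,71.632). Closed: final G1 returns to the first vertex.

(Gcodetools for Inkscape — laser output)
G21
G90
G0 X55.837 Y107.492
M3 S966
G1 X63.239 Y52.566 F1118
G1 X16.559 Y111.068
G1 X37.857 Y13.250
M5
G0 X40.434 Y55.999
M3 S966
G1 X31.331 Y71.766 F1118
G1 X13.125 Y71.766
G1 X4.022 Y55.999
G1 X13.125 Y40.232
G1 X31.331 Y40.232
G1 X40.434 Y55.999
M5
G0 X44.164 Y109.217
M3 S227
G1 X47.715 Y119.502 F4380
G1 X41.355 Y119.576
G1 X25.083 Y109.439
M5
G0 X54.816 Y113.956
M3 S227
G1 X37.294 Y96.836 F4380
G1 X32.553 Y83.154
G1 X40.594 Y72.910
M5
G0 X20.168 Y68.418
M3 S227
G1 X60.630 Y68.418 F4380
G1 X60.630 Y60.415
G1 X20.168 Y60.415
G1 X20.168 Y68.418
M5
G0 X23.387 Y102.819
M3 S227
G1 X34.171 Y102.819 F4380
G1 X34.171 Y77.768
G1 X23.387 Y77.768
G1 X23.387 Y102.819
M5
G0 X44.302 Y71.632
M3 S227
G1 X42.009 Y83.440 F4380
G1 X53.382 Y79.522
G1 X44.302 Y71.632
M5
G0 X0.000 Y0.000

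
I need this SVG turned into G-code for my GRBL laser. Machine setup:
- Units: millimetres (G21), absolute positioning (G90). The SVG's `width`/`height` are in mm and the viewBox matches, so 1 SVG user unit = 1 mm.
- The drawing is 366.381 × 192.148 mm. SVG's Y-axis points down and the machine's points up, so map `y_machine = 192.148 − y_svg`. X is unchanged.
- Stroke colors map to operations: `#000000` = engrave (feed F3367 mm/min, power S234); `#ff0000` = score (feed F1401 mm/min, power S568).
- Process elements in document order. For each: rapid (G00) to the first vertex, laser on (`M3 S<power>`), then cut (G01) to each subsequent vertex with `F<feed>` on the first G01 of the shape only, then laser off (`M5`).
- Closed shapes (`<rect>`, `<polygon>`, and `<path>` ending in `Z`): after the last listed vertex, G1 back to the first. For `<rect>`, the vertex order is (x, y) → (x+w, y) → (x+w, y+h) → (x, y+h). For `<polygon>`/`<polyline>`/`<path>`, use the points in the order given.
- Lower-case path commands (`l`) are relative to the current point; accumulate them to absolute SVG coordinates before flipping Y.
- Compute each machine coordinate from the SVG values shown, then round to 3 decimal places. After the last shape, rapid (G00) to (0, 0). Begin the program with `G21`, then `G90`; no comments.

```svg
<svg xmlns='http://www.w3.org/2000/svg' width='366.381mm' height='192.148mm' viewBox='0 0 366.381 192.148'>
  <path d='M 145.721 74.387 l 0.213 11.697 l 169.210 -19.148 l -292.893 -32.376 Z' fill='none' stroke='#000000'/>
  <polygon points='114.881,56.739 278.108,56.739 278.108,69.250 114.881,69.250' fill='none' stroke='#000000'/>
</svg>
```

G21
G90
G00 X145.721 Y117.761
M3 S234
G01 X145.934 Y106.064 F3367
G01 X315.144 Y125.212
G01 X22.251 Y157.588
G01 X145.721 Y117.761
M5
G00 X114.881 Y135.409
M3 S234
G01 X278.108 Y135.409 F3367
G01 X278.108 Y122.898
G01 X114.881 Y122.898
G01 X114.881 Y135.409
M5
G00 X0.000 Y0.000

viewBox `0 0 366.381 192.148` with mm width/height → 1 unit = 1 mm. Flip: y_m = 192.148 − y_svg.

**Shape 1** — `<path>` closed polygon, stroke `#000000` → engrave (S234, F3367). Machine vertices: (145.721,117.761) → (145.934,106.064) → (315.144,125.212) → (22.251,157.588) → (145.721,117.761). Closed: final G1 returns to the first vertex.

**Shape 2** — `<polygon>` rectangle, stroke `#000000` → engrave (S234, F3367). Machine vertices: (114.881,135.409) → (278.108,135.409) → (278.108,122.898) → (114.881,122.898) → (114.881,135.409). Closed: final G1 returns to the first vertex.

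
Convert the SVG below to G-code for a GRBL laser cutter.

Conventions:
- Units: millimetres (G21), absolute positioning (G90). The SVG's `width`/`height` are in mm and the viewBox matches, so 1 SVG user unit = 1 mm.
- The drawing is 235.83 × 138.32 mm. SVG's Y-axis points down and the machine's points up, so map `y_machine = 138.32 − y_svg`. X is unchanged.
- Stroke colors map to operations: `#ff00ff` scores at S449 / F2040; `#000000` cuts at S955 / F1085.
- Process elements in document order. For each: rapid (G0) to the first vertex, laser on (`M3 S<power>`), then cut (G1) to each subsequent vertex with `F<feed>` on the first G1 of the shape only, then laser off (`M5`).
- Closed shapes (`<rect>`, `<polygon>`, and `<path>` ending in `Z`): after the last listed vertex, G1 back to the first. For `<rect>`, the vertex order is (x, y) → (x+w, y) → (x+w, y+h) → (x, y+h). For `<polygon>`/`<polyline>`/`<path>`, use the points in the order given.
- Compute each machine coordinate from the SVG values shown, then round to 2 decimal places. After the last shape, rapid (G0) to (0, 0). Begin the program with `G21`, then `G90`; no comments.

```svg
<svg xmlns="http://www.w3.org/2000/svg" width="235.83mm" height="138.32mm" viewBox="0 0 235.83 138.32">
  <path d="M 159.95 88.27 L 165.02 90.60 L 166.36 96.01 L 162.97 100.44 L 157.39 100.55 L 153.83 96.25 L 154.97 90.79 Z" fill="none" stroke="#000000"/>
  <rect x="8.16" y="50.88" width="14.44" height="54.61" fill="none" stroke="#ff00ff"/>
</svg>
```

Since the viewBox matches the mm dimensions, user units are millimetres directly. The only transform is the Y-flip y_m = 138.32 − y_svg.

Shape 1 is a regular polygon drawn with `<path>`. Its stroke #000000 means cut at S955, F1085. After flipping Y the toolpath is (159.95,50.05) → (165.02,47.72) → (166.36,42.31) → (162.97,37.88) → (157.39,37.77) → (153.83,42.07) → (154.97,47.53) → (159.95,50.05), returning to the start.

Shape 2 is a rectangle drawn with `<rect>`. Its stroke #ff00ff means score at S449, F2040. After flipping Y the toolpath is (8.16,87.44) → (22.60,87.44) → (22.60,32.83) → (8.16,32.83) → (8.16,87.44), returning to the start.

G21
G90
G0 X159.95 Y50.05
M3 S955
G1 X165.02 Y47.72 F1085
G1 X166.36 Y42.31
G1 X162.97 Y37.88
G1 X157.39 Y37.77
G1 X153.83 Y42.07
G1 X154.97 Y47.53
G1 X159.95 Y50.05
M5
G0 X8.16 Y87.44
M3 S449
G1 X22.60 Y87.44 F2040
G1 X22.60 Y32.83
G1 X8.16 Y32.83
G1 X8.16 Y87.44
M5
G0 X0.00 Y0.00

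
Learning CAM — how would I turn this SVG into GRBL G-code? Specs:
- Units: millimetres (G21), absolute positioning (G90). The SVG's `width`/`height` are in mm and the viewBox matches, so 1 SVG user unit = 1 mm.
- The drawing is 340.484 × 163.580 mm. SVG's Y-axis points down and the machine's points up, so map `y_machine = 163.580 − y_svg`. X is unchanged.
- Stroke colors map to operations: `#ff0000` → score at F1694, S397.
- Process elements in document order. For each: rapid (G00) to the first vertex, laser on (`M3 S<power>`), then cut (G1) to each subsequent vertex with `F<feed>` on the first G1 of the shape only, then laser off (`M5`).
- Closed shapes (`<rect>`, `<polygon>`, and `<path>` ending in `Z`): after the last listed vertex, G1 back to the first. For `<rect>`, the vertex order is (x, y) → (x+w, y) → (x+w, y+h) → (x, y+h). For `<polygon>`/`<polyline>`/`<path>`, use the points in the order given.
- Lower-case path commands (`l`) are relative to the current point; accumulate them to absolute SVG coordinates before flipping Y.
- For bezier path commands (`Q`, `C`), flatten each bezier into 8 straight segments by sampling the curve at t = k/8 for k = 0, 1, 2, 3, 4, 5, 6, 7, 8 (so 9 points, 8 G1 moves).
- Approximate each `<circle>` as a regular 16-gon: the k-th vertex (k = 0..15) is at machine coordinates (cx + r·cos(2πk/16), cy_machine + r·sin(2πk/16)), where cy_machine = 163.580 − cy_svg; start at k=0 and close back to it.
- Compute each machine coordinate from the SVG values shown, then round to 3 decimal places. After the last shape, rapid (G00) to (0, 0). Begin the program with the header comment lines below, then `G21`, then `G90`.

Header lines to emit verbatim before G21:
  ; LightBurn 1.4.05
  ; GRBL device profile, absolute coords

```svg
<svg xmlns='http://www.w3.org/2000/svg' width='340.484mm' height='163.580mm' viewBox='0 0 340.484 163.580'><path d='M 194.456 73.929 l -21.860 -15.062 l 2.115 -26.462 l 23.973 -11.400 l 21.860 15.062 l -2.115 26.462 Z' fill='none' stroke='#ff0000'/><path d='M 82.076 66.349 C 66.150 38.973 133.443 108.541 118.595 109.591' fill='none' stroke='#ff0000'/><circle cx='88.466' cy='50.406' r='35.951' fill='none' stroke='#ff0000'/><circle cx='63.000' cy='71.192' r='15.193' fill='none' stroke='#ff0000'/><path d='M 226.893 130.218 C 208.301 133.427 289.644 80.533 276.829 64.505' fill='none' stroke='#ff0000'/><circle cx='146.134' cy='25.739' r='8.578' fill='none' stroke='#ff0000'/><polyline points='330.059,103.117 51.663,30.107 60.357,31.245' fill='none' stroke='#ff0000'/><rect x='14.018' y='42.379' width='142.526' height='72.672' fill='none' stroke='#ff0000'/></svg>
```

; LightBurn 1.4.05
; GRBL device profile, absolute coords
G21
G90
G00 X194.456 Y89.651
M3 S397
G1 X172.596 Y104.713 F1694
G1 X174.711 Y131.175
G1 X198.684 Y142.575
G1 X220.544 Y127.513
G1 X218.429 Y101.051
G1 X194.456 Y89.651
M5
G00 X82.076 Y97.231
M3 S397
G1 X79.682 Y103.276 F1694
G1 X83.151 Y102.171
G1 X90.547 Y95.856
G1 X99.931 Y86.270
G1 X109.366 Y75.351
G1 X116.913 Y65.038
G1 X120.636 Y57.271
G1 X118.595 Y53.989
M5
G00 X124.417 Y113.174
M3 S397
G1 X121.680 Y126.932 F1694
G1 X113.887 Y138.595
G1 X102.224 Y146.388
G1 X88.466 Y149.125
G1 X74.708 Y146.388
G1 X63.045 Y138.595
G1 X55.252 Y126.932
G1 X52.515 Y113.174
G1 X55.252 Y99.416
G1 X63.045 Y87.753
G1 X74.708 Y79.960
G1 X88.466 Y77.223
G1 X102.224 Y79.960
G1 X113.887 Y87.753
G1 X121.680 Y99.416
G1 X124.417 Y113.174
M5
G00 X78.193 Y92.388
M3 S397
G1 X77.037 Y98.202 F1694
G1 X73.743 Y103.131
G1 X68.814 Y106.425
G1 X63.000 Y107.581
G1 X57.186 Y106.425
G1 X52.257 Y103.131
G1 X48.963 Y98.202
G1 X47.807 Y92.388
G1 X48.963 Y86.574
G1 X52.257 Y81.645
G1 X57.186 Y78.351
G1 X63.000 Y77.195
G1 X68.814 Y78.351
G1 X73.743 Y81.645
G1 X77.037 Y86.574
G1 X78.193 Y92.388
M5
G00 X226.893 Y33.362
M3 S397
G1 X224.226 Y34.607 F1694
G1 X228.654 Y40.022
G1 X237.902 Y48.518
G1 X249.695 Y59.005
G1 X261.758 Y70.393
G1 X271.818 Y81.594
G1 X277.600 Y91.518
G1 X276.829 Y99.075
M5
G00 X154.712 Y137.841
M3 S397
G1 X154.059 Y141.124 F1694
G1 X152.200 Y143.907
G1 X149.417 Y145.766
G1 X146.134 Y146.419
G1 X142.851 Y145.766
G1 X140.068 Y143.907
G1 X138.209 Y141.124
G1 X137.556 Y137.841
G1 X138.209 Y134.558
G1 X140.068 Y131.775
G1 X142.851 Y129.916
G1 X146.134 Y129.263
G1 X149.417 Y129.916
G1 X152.200 Y131.775
G1 X154.059 Y134.558
G1 X154.712 Y137.841
M5
G00 X330.059 Y60.463
M3 S397
G1 X51.663 Y133.473 F1694
G1 X60.357 Y132.335
M5
G00 X14.018 Y121.201
M3 S397
G1 X156.544 Y121.201 F1694
G1 X156.544 Y48.529
G1 X14.018 Y48.529
G1 X14.018 Y121.201
M5
G00 X0.000 Y0.000

1 u = 1 mm; y_m = 163.580 − y.

[1] `<path>` regular polygon, #ff0000→score S397 F1694: (194.456,89.651) → (172.596,104.713) → (174.711,131.175) → (198.684,142.575) → (220.544,127.513) → (218.429,101.051) → (194.456,89.651) (closed)

[2] `<path>` cubic bezier, #ff0000→score S397 F1694: (82.076,97.231) → (79.682,103.276) → (83.151,102.171) → (90.547,95.856) → (99.931,86.270) → (109.366,75.351) → (116.913,65.038) → (120.636,57.271) → (118.595,53.989)

[3] `<circle>` circle, #ff0000→score S397 F1694: (124.417,113.174) → (121.680,126.932) → (113.887,138.595) → (102.224,146.388) → (88.466,149.125) → (74.708,146.388) → (63.045,138.595) → (55.252,126.932) → (52.515,113.174) → (55.252,99.416) → (63.045,87.753) → (74.708,79.960) → (88.466,77.223) → (102.224,79.960) → (113.887,87.753) → (121.680,99.416) → (124.417,113.174) (closed)

[4] `<circle>` circle, #ff0000→score S397 F1694: (78.193,92.388) → (77.037,98.202) → (73.743,103.131) → (68.814,106.425) → (63.000,107.581) → (57.186,106.425) → (52.257,103.131) → (48.963,98.202) → (47.807,92.388) → (48.963,86.574) → (52.257,81.645) → (57.186,78.351) → (63.000,77.195) → (68.814,78.351) → (73.743,81.645) → (77.037,86.574) → (78.193,92.388) (closed)

[5] `<path>` cubic bezier, #ff0000→score S397 F1694: (226.893,33.362) → (224.226,34.607) → (228.654,40.022) → (237.902,48.518) → (249.695,59.005) → (261.758,70.393) → (271.818,81.594) → (277.600,91.518) → (276.829,99.075)

[6] `<circle>` circle, #ff0000→score S397 F1694: (154.712,137.841) → (154.059,141.124) → (152.200,143.907) → (149.417,145.766) → (146.134,146.419) → (142.851,145.766) → (140.068,143.907) → (138.209,141.124) → (137.556,137.841) → (138.209,134.558) → (140.068,131.775) → (142.851,129.916) → (146.134,129.263) → (149.417,129.916) → (152.200,131.775) → (154.059,134.558) → (154.712,137.841) (closed)

[7] `<polyline>` open polyline, #ff0000→score S397 F1694: (330.059,60.463) → (51.663,133.473) → (60.357,132.335)

[8] `<rect>` rectangle, #ff0000→score S397 F1694: (14.018,121.201) → (156.544,121.201) → (156.544,48.529) → (14.018,48.529) → (14.018,121.201) (closed)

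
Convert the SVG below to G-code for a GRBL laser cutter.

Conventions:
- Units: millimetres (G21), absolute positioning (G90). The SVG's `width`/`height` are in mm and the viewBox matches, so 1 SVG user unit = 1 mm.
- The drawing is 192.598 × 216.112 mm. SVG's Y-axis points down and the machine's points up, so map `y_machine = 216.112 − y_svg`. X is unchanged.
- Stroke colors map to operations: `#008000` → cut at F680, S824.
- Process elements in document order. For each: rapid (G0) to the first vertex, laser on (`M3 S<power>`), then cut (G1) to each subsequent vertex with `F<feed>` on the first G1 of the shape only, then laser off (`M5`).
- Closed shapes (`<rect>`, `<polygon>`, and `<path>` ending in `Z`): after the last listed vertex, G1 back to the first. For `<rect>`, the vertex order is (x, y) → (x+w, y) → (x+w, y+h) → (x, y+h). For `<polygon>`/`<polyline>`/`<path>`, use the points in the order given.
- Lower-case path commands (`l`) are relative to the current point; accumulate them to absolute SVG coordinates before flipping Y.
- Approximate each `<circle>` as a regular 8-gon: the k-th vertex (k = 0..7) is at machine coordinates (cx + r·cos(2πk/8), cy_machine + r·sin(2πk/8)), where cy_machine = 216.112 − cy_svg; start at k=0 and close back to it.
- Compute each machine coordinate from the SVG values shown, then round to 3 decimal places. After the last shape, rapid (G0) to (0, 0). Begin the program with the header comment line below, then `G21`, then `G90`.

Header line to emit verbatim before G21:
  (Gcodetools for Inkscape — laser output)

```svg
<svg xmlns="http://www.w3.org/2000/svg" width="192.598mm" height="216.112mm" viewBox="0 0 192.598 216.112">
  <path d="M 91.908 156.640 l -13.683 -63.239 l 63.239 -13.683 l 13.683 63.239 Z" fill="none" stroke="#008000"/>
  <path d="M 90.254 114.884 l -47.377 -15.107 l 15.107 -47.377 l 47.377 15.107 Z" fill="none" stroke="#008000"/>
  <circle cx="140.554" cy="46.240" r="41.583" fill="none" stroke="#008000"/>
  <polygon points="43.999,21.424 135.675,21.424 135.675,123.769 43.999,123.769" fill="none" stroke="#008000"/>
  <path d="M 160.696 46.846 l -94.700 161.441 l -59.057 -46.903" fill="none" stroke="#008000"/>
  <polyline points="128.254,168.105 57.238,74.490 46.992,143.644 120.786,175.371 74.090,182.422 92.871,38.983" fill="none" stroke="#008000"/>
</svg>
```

(Gcodetools for Inkscape — laser output)
G21
G90
G0 X91.908 Y59.472
M3 S824
G1 X78.225 Y122.711 F680
G1 X141.464 Y136.394
G1 X155.147 Y73.155
G1 X91.908 Y59.472
M5
G0 X90.254 Y101.228
M3 S824
G1 X42.877 Y116.335 F680
G1 X57.984 Y163.712
G1 X105.361 Y148.605
G1 X90.254 Y101.228
M5
G0 X182.137 Y169.872
M3 S824
G1 X169.958 Y199.276 F680
G1 X140.554 Y211.455
G1 X111.150 Y199.276
G1 X98.971 Y169.872
G1 X111.150 Y140.468
G1 X140.554 Y128.289
G1 X169.958 Y140.468
G1 X182.137 Y169.872
M5
G0 X43.999 Y194.688
M3 S824
G1 X135.675 Y194.688 F680
G1 X135.675 Y92.343
G1 X43.999 Y92.343
G1 X43.999 Y194.688
M5
G0 X160.696 Y169.266
M3 S824
G1 X65.996 Y7.825 F680
G1 X6.939 Y54.728
M5
G0 X128.254 Y48.007
M3 S824
G1 X57.238 Y141.622 F680
G1 X46.992 Y72.468
G1 X120.786 Y40.741
G1 X74.090 Y33.690
G1 X92.871 Y177.129
M5
G0 X0.000 Y0.000

Since the viewBox matches the mm dimensions, user units are millimetres directly. The only transform is the Y-flip y_m = 216.112 − y_svg.

Shape 1 is a regular polygon drawn with `<path>`. Its stroke #008000 means cut at S824, F680. After flipping Y the toolpath is (91.908,59.472) → (78.225,122.711) → (141.464,136.394) → (155.147,73.155) → (91.908,59.472), returning to the start.

Shape 2 is a regular polygon drawn with `<path>`. Its stroke #008000 means cut at S824, F680. After flipping Y the toolpath is (90.254,101.228) → (42.877,116.335) → (57.984,163.712) → (105.361,148.605) → (90.254,101.228), returning to the start.

Shape 3 is a circle drawn with `<circle>`. Its stroke #008000 means cut at S824, F680. After flipping Y the toolpath is (182.137,169.872) → (169.958,199.276) → (140.554,211.455) → (111.150,199.276) → (98.971,169.872) → (111.150,140.468) → (140.554,128.289) → (169.958,140.468) → (182.137,169.872), returning to the start.

Shape 4 is a rectangle drawn with `<polygon>`. Its stroke #008000 means cut at S824, F680. After flipping Y the toolpath is (43.999,194.688) → (135.675,194.688) → (135.675,92.343) → (43.999,92.343) → (43.999,194.688), returning to the start.

Shape 5 is a open polyline drawn with `<path>`. Its stroke #008000 means cut at S824, F680. After flipping Y the toolpath is (160.696,169.266) → (65.996,7.825) → (6.939,54.728).

Shape 6 is a open polyline drawn with `<polyline>`. Its stroke #008000 means cut at S824, F680. After flipping Y the toolpath is (128.254,48.007) → (57.238,141.622) → (46.992,72.468) → (120.786,40.741) → (74.090,33.690) → (92.871,177.129).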